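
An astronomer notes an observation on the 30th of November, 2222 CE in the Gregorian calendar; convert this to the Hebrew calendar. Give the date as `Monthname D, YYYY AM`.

Kislev 25, 5983 AM

Both dates share Julian Day Number 2532962; in the Hebrew calendar that is 25 Kislev 5983 AM.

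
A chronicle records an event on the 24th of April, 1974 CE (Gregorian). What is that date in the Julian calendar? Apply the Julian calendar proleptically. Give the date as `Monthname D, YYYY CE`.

At this point the Julian calendar is 13 days behind the Gregorian.
24 April 1974 Gregorian − 13 days → 11 April 1974 Julian.

April 11, 1974 CE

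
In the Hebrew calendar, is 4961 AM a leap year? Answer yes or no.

no

Hebrew year 4961 is year 2 of its 19-year Metonic cycle; leap years are at positions 3, 6, 8, 11, 14, 17, 19, so it is a common year (12 months).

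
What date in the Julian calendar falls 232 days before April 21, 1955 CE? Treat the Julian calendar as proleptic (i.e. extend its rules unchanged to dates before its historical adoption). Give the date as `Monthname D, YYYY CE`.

JDN of April 21, 1955 CE = 2435232.
2435232 − 232 = 2435000.
JDN 2435000 in the Julian calendar is September 1, 1954 CE.

September 1, 1954 CE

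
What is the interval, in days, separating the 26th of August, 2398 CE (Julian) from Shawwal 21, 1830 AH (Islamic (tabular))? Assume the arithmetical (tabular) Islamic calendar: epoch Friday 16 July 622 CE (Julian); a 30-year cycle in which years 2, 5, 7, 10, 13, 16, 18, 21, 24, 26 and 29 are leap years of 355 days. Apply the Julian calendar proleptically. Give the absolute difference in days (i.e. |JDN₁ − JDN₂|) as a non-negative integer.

302

First date → JDN 2597165; second date → JDN 2596863.
The interval is |2597165 − 2596863| = 302 days.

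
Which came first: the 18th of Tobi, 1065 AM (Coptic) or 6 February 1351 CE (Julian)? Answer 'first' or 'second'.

First date → JDN 2213793; second date → JDN 2214547.
JDN 2213793 < JDN 2214547, so the first date is earlier.

first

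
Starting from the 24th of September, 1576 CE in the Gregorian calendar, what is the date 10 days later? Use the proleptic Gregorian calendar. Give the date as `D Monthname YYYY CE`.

JDN of the 24th of September, 1576 CE = 2296949.
2296949 + 10 = 2296959.
JDN 2296959 in the Gregorian calendar is 4 October 1576 CE.

4 October 1576 CE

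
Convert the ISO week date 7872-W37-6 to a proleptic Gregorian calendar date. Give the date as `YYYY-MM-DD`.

7872-09-14

ISO week 1 of 7872 is the week containing the first Thursday of 7872.
Week 37, day 6 (Saturday) lands on 7872-09-14.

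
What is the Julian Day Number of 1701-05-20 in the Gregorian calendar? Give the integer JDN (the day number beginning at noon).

JDN 2451545 is 1 January 2000 CE (Gregorian); the target day is −109068 days from there, so JDN = 2342477.

2342477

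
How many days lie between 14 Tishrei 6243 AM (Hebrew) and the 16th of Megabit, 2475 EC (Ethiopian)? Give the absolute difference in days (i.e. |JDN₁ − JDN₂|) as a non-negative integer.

182

First date → JDN 2627862; second date → JDN 2628044.
The interval is |2627862 − 2628044| = 182 days.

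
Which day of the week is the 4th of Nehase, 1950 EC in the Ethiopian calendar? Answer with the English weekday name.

Sunday

Equivalently 10 August 1958 Gregorian, JDN 2436426.
JDN 2436426 mod 7 = 6, and JDN 0 was a Monday, so this is a Sunday.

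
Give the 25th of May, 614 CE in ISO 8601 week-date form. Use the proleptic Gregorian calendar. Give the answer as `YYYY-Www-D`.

The weekday is Wednesday (ISO weekday 3).
That Wednesday belongs to ISO week 21 of ISO year 614.

0614-W21-3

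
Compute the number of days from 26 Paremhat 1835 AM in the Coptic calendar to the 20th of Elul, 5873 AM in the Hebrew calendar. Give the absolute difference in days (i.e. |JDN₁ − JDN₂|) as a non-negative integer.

2042

First date → JDN 2495103; second date → JDN 2493061.
The interval is |2495103 − 2493061| = 2042 days.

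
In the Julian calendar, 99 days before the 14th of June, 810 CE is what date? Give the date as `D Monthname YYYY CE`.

The starting date is JDN 2017075; 2017075 − 99 = 2016976.
JDN 2016976 corresponds to 7 March 810 CE.

7 March 810 CE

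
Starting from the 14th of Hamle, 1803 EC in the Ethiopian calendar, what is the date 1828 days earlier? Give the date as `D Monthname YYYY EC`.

Counting 1828 days back from JDN 2382714 reaches JDN 2380886, which is 12 Hamle 1798 EC.

12 Hamle 1798 EC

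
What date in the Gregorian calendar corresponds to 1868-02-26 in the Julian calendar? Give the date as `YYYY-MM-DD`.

1868-03-09

For dates in this range the Gregorian date is 12 days ahead of the Julian.
26 February 1868 Julian + 12 days → 9 March 1868 Gregorian.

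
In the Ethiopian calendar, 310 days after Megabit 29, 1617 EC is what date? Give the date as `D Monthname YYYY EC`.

4 Yekatit 1618 EC

The starting date is JDN 2314673; 2314673 + 310 = 2314983.
JDN 2314983 corresponds to 4 Yekatit 1618 EC.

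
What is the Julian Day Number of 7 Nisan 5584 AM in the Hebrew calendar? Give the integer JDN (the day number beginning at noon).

In the Gregorian calendar the same day is 5 April 1824.
JDN 2400001 is 17 November 1858 CE (Gregorian), MJD 0; the target day is −12644 days from there, so JDN = 2387357.

2387357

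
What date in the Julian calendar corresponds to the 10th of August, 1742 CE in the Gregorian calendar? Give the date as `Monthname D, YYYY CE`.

July 30, 1742 CE

For dates in this range the Gregorian date is 11 days ahead of the Julian.
10 August 1742 Gregorian − 11 days → 30 July 1742 Julian.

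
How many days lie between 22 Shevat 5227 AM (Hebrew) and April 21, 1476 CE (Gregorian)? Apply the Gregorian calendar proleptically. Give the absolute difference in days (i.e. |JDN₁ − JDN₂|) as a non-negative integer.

3362

JDN of the first date = 2256907.
JDN of the second date = 2260269.
|2260269 − 2256907| = 3362.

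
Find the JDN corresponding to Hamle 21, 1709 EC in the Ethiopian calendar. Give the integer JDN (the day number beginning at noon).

2348388

In the Gregorian calendar the same day is 26 July 1717.
JDN 2451545 is 1 January 2000 CE (Gregorian); the target day is −103157 days from there, so JDN = 2348388.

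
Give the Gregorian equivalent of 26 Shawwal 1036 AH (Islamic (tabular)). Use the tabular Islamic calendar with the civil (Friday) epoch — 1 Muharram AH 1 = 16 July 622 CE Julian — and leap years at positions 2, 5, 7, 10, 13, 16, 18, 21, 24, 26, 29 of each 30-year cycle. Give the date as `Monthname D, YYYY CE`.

Julian Day Number of the source date = 2315500.
Converting JDN 2315500 to the Gregorian calendar gives 10 July 1627 CE.

July 10, 1627 CE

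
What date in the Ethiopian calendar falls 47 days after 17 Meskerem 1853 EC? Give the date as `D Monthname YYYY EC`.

4 Hidar 1853 EC

Counting 47 days forward from JDN 2400680 reaches JDN 2400727, which is 4 Hidar 1853 EC.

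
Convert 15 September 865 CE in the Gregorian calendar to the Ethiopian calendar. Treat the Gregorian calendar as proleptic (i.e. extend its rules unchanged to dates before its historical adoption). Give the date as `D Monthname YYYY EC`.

Both dates share Julian Day Number 2037253; in the Ethiopian calendar that is 14 Meskerem 858 EC.

14 Meskerem 858 EC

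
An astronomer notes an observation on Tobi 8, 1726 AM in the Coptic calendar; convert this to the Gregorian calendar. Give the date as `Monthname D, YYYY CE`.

January 16, 2010 CE

Julian Day Number of the source date = 2455213.
Converting JDN 2455213 to the Gregorian calendar gives 16 January 2010 CE.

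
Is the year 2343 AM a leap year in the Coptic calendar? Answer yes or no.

2343 mod 4 = 3; in the Coptic calendar a year is leap when year mod 4 = 3, so it is a leap year.

yes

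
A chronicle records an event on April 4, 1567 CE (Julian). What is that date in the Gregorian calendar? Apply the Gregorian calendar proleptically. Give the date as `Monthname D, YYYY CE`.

April 14, 1567 CE

At this point the Julian calendar is 10 days behind the Gregorian.
4 April 1567 Julian + 10 days → 14 April 1567 Gregorian.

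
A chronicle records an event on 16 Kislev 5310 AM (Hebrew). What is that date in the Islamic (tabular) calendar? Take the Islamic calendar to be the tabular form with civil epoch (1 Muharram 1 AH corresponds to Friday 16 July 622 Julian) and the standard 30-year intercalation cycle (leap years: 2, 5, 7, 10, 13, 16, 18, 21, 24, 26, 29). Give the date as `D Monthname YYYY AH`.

16 Dhu al-Qa'dah 956 AH

The source date corresponds to 16 December 1549 in the proleptic Gregorian calendar (JDN 2287170).
That day falls on 16 Dhu al-Qa'dah 956 AH in the tabular Islamic calendar.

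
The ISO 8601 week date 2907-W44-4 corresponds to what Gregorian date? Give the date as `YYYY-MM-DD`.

2907-11-03

ISO week 1 of 2907 is the week containing the first Thursday of 2907.
Week 44, day 4 (Thursday) lands on 2907-11-03.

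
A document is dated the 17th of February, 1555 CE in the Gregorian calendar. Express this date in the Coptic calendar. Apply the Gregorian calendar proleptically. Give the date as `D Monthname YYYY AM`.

Julian Day Number of the source date = 2289059.
Converting JDN 2289059 to the Coptic calendar gives 13 Meshir 1271 AM.

13 Meshir 1271 AM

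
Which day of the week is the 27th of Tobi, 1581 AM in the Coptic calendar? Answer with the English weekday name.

Friday

Equivalently 3 February 1865 Gregorian, JDN 2402271.
Since JDN mod 7 = 4 (0 = Monday), the day is Friday.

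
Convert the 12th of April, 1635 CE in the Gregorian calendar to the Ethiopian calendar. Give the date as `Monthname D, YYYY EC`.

Both dates share Julian Day Number 2318333; in the Ethiopian calendar that is 7 Miyazya 1627 EC.

Miyazya 7, 1627 EC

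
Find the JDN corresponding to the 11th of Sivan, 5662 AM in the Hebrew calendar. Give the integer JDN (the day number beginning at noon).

Equivalently 16 June 1902 (Gregorian).
JDN 2400001 is 17 November 1858 CE (Gregorian), MJD 0; the target day is +15916 days from there, so JDN = 2415917.

2415917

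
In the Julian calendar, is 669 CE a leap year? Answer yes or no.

669 mod 4 = 1, so it is a common year in the Julian calendar.

no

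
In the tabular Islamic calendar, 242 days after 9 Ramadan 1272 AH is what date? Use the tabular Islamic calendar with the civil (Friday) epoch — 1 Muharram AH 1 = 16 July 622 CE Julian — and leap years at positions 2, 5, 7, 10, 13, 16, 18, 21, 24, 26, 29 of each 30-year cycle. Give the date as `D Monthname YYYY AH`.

Counting 242 days forward from JDN 2399084 reaches JDN 2399326, which is 15 Jumada al-Awwal 1273 AH.

15 Jumada al-Awwal 1273 AH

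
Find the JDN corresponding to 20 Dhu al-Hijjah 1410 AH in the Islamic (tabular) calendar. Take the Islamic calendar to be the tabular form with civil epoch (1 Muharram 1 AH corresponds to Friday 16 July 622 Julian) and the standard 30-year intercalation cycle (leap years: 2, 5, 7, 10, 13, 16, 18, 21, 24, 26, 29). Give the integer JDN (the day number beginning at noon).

2448087

Equivalently 14 July 1990 (Gregorian).
JDN 2299161 is 15 October 1582 CE (Gregorian); the target day is +148926 days from there, so JDN = 2448087.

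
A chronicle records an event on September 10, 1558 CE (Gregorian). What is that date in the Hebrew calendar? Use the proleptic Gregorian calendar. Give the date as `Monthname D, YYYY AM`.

Julian Day Number of the source date = 2290360.
Converting JDN 2290360 to the Hebrew calendar gives 17 Elul 5318 AM.

Elul 17, 5318 AM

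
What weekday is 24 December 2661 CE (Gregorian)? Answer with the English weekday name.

JDN 2693328 mod 7 = 1, and JDN 0 was a Monday, so this is a Tuesday.

Tuesday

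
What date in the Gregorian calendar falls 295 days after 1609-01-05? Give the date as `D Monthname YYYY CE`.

27 October 1609 CE

The starting date is JDN 2308740; 2308740 + 295 = 2309035.
JDN 2309035 corresponds to 27 October 1609 CE.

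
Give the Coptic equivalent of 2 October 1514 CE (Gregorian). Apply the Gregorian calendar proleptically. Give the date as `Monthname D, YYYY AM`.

Thout 25, 1231 AM

Julian Day Number of the source date = 2274311.
Converting JDN 2274311 to the Coptic calendar gives 25 Thout 1231 AM.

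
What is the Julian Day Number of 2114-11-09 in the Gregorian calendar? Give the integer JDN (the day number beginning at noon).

JDN 2400001 is 17 November 1858 CE (Gregorian), MJD 0; the target day is +93494 days from there, so JDN = 2493495.

2493495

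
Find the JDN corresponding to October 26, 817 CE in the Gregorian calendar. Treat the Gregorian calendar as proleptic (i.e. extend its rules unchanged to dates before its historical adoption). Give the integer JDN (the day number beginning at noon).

2019762

JDN 2299161 is 15 October 1582 CE (Gregorian); the target day is −279399 days from there, so JDN = 2019762.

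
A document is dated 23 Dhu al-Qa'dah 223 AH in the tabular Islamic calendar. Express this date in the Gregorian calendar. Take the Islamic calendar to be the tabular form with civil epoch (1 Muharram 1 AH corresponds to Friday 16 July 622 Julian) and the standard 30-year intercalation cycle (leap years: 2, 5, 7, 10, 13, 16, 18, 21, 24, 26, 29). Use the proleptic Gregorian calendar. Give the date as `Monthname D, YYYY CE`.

October 20, 838 CE

Both dates share Julian Day Number 2027426; in the Gregorian calendar that is 20 October 838 CE.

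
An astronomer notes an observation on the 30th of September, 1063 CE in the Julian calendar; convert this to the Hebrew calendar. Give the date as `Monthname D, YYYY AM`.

The source date corresponds to 6 October 1063 in the proleptic Gregorian calendar (JDN 2109591).
That day falls on 4 Cheshvan 4824 AM in the Hebrew calendar.

Cheshvan 4, 4824 AM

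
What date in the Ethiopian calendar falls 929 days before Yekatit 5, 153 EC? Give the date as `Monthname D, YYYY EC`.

Hamle 22, 150 EC

The starting date is JDN 1779893; 1779893 − 929 = 1778964.
JDN 1778964 corresponds to Hamle 22, 150 EC.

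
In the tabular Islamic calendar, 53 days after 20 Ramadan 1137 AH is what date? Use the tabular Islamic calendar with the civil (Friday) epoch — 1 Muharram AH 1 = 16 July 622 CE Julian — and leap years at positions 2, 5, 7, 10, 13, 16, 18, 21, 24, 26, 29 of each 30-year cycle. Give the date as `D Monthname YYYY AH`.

14 Dhu al-Qa'dah 1137 AH

JDN of 20 Ramadan 1137 AH = 2351256.
2351256 + 53 = 2351309.
JDN 2351309 in the tabular Islamic calendar is 14 Dhu al-Qa'dah 1137 AH.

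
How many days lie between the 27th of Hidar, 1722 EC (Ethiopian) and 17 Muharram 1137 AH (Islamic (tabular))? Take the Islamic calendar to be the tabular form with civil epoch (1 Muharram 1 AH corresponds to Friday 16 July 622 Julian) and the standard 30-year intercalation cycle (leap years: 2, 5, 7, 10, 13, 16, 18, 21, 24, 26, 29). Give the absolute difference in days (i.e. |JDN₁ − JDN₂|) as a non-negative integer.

First date → JDN 2352902; second date → JDN 2351017.
The interval is |2352902 − 2351017| = 1885 days.

1885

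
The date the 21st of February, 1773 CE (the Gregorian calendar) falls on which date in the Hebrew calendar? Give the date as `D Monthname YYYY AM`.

28 Shevat 5533 AM

Both dates share Julian Day Number 2368687; in the Hebrew calendar that is 28 Shevat 5533 AM.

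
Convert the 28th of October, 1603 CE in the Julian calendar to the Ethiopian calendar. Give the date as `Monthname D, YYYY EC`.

The source date corresponds to 7 November 1603 in the Gregorian calendar (JDN 2306854).
That day falls on 30 Tikimt 1596 EC in the Ethiopian calendar.

Tikimt 30, 1596 EC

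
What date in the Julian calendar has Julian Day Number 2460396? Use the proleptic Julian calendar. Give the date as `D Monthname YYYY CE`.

JDN 2460396 is 26 March 2024 in the Gregorian calendar.
In the Julian calendar that day is 13 March 2024 CE.

13 March 2024 CE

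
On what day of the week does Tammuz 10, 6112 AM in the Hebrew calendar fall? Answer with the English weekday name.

Equivalently 24 June 2352 Gregorian, JDN 2580285.
Since JDN mod 7 = 1 (0 = Monday), the day is Tuesday.

Tuesday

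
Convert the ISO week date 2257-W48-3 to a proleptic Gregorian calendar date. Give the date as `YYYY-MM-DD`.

2257-11-25

ISO week 1 of 2257 is the week containing the first Thursday of 2257.
Week 48, day 3 (Wednesday) lands on 2257-11-25.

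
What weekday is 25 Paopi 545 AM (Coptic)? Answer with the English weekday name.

Equivalently 26 October 828 Gregorian, JDN 2023780.
Since JDN mod 7 = 3 (0 = Monday), the day is Thursday.

Thursday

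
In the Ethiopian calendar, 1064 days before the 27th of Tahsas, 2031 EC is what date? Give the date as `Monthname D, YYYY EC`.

The starting date is JDN 2465794; 2465794 − 1064 = 2464730.
JDN 2464730 corresponds to Tir 28, 2028 EC.

Tir 28, 2028 EC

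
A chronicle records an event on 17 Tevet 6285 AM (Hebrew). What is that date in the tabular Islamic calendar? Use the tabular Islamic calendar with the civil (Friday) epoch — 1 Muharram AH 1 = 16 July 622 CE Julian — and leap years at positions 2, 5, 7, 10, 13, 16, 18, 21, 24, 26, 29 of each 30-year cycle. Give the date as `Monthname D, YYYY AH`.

The source date corresponds to 14 January 2525 in the Gregorian calendar (JDN 2643311).
That day falls on 18 Dhu al-Qa'dah 1961 AH in the tabular Islamic calendar.

Dhu al-Qa'dah 18, 1961 AH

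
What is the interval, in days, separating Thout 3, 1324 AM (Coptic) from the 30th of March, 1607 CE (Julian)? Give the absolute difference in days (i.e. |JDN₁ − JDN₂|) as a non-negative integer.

155

JDN of the first date = 2308258.
JDN of the second date = 2308103.
|2308103 − 2308258| = 155.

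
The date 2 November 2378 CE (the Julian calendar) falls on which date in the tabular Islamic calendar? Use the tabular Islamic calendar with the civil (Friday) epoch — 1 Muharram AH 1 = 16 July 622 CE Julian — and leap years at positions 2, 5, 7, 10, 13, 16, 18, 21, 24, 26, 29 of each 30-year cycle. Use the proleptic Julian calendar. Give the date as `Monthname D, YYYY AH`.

Rabi' al-Awwal 26, 1811 AH

The source date corresponds to 18 November 2378 in the Gregorian calendar (JDN 2589928).
That day falls on 26 Rabi' al-Awwal 1811 AH in the tabular Islamic calendar.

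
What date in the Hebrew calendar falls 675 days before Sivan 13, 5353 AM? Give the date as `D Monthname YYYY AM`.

The starting date is JDN 2303055; 2303055 − 675 = 2302380.
JDN 2302380 corresponds to 18 Av 5351 AM.

18 Av 5351 AM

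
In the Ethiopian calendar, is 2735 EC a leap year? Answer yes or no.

yes

2735 mod 4 = 3; in the Ethiopian calendar a year is leap when year mod 4 = 3, so it is a leap year.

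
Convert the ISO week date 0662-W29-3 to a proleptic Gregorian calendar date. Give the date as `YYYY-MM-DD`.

ISO week 1 of 662 is the week containing the first Thursday of 662.
Week 29, day 3 (Wednesday) lands on 0662-07-16.

0662-07-16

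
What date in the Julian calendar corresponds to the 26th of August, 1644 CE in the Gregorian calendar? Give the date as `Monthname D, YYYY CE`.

At this point the Julian calendar is 10 days behind the Gregorian.
26 August 1644 Gregorian − 10 days → 16 August 1644 Julian.

August 16, 1644 CE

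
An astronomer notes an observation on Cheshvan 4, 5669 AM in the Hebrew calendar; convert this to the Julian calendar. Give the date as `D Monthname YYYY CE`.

Both dates share Julian Day Number 2418244; in the Julian calendar that is 16 October 1908 CE.

16 October 1908 CE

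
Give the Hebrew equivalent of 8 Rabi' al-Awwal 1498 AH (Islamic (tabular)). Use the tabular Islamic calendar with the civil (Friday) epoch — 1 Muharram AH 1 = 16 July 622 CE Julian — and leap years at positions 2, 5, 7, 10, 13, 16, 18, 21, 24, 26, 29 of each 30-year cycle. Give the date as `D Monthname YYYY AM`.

Julian Day Number of the source date = 2478993.
Converting JDN 2478993 to the Hebrew calendar gives 9 Adar 5835 AM.

9 Adar 5835 AM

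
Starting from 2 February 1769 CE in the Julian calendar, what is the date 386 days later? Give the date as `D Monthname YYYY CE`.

JDN of 2 February 1769 CE = 2367218.
2367218 + 386 = 2367604.
JDN 2367604 in the Julian calendar is 23 February 1770 CE.

23 February 1770 CE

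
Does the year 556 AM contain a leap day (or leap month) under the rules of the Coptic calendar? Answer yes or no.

no

556 mod 4 = 0; in the Coptic calendar a year is leap when year mod 4 = 3, so it is a common year.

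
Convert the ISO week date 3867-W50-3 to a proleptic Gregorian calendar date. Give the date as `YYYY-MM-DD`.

3867-12-11

ISO week 1 of 3867 is the week containing the first Thursday of 3867.
Week 50, day 3 (Wednesday) lands on 3867-12-11.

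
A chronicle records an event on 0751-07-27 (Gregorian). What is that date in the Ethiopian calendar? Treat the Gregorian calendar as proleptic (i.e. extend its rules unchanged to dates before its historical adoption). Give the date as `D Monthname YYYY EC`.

29 Hamle 743 EC

Julian Day Number of the source date = 1995564.
Converting JDN 1995564 to the Ethiopian calendar gives 29 Hamle 743 EC.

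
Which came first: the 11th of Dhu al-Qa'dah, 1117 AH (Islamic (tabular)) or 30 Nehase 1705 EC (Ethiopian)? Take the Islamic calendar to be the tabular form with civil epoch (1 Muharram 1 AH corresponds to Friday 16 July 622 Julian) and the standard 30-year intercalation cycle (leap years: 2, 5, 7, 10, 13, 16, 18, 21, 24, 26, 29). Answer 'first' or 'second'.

first

Converting both to JDN: 2344218 vs 2346966; the smaller is the first.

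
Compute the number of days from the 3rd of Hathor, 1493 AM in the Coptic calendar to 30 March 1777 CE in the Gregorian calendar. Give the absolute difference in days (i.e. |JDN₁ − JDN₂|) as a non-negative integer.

140

JDN of the first date = 2370045.
JDN of the second date = 2370185.
|2370185 − 2370045| = 140.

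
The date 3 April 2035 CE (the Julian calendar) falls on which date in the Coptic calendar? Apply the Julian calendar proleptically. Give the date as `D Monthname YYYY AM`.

8 Parmouti 1751 AM

Both dates share Julian Day Number 2464434; in the Coptic calendar that is 8 Parmouti 1751 AM.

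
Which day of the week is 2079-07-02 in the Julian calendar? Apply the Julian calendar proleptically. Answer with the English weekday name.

In the Gregorian calendar this is 15 July 2079 (JDN 2480595).
JDN 2480595 mod 7 = 5, and JDN 0 was a Monday, so this is a Saturday.

Saturday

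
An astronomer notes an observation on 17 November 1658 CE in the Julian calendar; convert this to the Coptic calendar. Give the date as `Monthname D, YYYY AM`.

The source date corresponds to 27 November 1658 in the Gregorian calendar (JDN 2326963).
That day falls on 21 Hathor 1375 AM in the Coptic calendar.

Hathor 21, 1375 AM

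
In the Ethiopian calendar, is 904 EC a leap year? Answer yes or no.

no

904 mod 4 = 0; in the Ethiopian calendar a year is leap when year mod 4 = 3, so it is a common year.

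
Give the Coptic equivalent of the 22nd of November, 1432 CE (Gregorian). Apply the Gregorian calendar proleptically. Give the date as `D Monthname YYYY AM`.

17 Hathor 1149 AM

Julian Day Number of the source date = 2244413.
Converting JDN 2244413 to the Coptic calendar gives 17 Hathor 1149 AM.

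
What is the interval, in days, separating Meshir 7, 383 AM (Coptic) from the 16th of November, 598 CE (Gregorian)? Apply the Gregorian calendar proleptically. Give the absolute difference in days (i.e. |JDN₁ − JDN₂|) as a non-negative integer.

JDN of the first date = 1964711.
JDN of the second date = 1939795.
|1939795 − 1964711| = 24916.

24916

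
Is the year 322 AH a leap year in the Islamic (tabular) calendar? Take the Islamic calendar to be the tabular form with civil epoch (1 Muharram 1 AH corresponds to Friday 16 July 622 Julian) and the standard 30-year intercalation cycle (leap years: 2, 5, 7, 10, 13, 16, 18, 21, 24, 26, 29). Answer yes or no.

no

Year 322 AH is year 22 of its 30-year cycle; leap positions are 2, 5, 7, 10, 13, 16, 18, 21, 24, 26, 29, so it is a common year (354 days).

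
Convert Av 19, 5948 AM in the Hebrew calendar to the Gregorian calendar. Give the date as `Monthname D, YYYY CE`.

Both dates share Julian Day Number 2520435; in the Gregorian calendar that is 12 August 2188 CE.

August 12, 2188 CE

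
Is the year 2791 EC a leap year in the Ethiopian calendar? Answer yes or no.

yes

2791 mod 4 = 3; in the Ethiopian calendar a year is leap when year mod 4 = 3, so it is a leap year.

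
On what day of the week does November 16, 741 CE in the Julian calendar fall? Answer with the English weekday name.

Equivalently 20 November 741 Gregorian, JDN 1992028.
1992028 ≡ 3 (mod 7); counting from Monday = 0 gives Thursday.

Thursday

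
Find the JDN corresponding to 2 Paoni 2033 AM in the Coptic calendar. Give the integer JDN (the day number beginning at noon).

2567489

Equivalently 12 June 2317 (Gregorian).
JDN 2400001 is 17 November 1858 CE (Gregorian), MJD 0; the target day is +167488 days from there, so JDN = 2567489.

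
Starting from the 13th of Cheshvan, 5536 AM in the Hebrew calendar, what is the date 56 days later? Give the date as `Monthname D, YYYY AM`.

Tevet 9, 5536 AM

JDN of the 13th of Cheshvan, 5536 AM = 2369675.
2369675 + 56 = 2369731.
JDN 2369731 in the Hebrew calendar is Tevet 9, 5536 AM.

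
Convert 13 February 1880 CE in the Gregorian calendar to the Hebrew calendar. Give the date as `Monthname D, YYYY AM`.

Julian Day Number of the source date = 2407759.
Converting JDN 2407759 to the Hebrew calendar gives 1 Adar 5640 AM.

Adar 1, 5640 AM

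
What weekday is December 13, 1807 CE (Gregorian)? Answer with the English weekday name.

2381399 ≡ 6 (mod 7); counting from Monday = 0 gives Sunday.

Sunday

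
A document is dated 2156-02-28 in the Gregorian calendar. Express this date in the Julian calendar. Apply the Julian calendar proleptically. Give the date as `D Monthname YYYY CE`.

14 February 2156 CE

For dates in this range the Gregorian date is 14 days ahead of the Julian.
28 February 2156 Gregorian − 14 days → 14 February 2156 Julian.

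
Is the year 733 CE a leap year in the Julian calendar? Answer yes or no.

733 mod 4 = 1, so it is a common year in the Julian calendar.

no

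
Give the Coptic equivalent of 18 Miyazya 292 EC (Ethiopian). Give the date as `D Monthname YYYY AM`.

The source date corresponds to 14 April 300 in the proleptic Gregorian calendar (JDN 1830736).
That day falls on 18 Parmouti 16 AM in the Coptic calendar.

18 Parmouti 16 AM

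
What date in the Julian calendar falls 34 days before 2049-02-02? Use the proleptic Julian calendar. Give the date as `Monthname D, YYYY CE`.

December 30, 2048 CE

JDN of 2049-02-02 = 2469488.
2469488 − 34 = 2469454.
JDN 2469454 in the Julian calendar is December 30, 2048 CE.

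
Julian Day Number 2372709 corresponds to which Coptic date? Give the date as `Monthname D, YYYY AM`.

JDN 2372709 is 26 February 1784 in the Gregorian calendar.
In the Coptic calendar that day is Meshir 20, 1500 AM.

Meshir 20, 1500 AM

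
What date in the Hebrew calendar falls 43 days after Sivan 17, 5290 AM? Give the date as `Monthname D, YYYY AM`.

JDN of Sivan 17, 5290 AM = 2280053.
2280053 + 43 = 2280096.
JDN 2280096 in the Hebrew calendar is Av 1, 5290 AM.

Av 1, 5290 AM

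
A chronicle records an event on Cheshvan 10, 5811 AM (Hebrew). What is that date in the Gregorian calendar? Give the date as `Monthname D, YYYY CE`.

Both dates share Julian Day Number 2470106; in the Gregorian calendar that is 26 October 2050 CE.

October 26, 2050 CE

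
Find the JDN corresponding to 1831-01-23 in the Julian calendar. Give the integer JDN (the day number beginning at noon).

Equivalently 4 February 1831 (Gregorian).
JDN 2451545 is 1 January 2000 CE (Gregorian); the target day is −61692 days from there, so JDN = 2389853.

2389853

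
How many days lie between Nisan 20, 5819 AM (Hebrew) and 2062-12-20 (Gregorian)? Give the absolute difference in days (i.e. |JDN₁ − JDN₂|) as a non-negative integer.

JDN of the first date = 2473187.
JDN of the second date = 2474544.
|2474544 − 2473187| = 1357.

1357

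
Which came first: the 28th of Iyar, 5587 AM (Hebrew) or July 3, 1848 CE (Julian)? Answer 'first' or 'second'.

Converting both to JDN: 2388502 vs 2396224; the smaller is the first.

first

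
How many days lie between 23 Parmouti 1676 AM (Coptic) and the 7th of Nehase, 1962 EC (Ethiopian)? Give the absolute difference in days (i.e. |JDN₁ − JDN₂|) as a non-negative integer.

3756

JDN of the first date = 2437056.
JDN of the second date = 2440812.
|2440812 − 2437056| = 3756.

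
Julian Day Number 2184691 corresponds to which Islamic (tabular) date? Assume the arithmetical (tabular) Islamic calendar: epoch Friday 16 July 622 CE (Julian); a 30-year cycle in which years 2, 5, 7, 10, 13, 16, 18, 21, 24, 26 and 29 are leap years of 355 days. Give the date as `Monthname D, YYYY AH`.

JDN 2184691 is 18 May 1269 in the proleptic Gregorian calendar.
In the tabular Islamic calendar that day is Ramadan 8, 667 AH.

Ramadan 8, 667 AH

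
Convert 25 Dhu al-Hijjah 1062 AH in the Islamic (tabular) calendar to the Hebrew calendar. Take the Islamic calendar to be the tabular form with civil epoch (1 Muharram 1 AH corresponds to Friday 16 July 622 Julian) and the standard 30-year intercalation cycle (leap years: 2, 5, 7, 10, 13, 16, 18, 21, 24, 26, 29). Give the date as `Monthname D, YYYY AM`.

The source date corresponds to 27 November 1652 in the Gregorian calendar (JDN 2324772).
That day falls on 27 Kislev 5413 AM in the Hebrew calendar.

Kislev 27, 5413 AM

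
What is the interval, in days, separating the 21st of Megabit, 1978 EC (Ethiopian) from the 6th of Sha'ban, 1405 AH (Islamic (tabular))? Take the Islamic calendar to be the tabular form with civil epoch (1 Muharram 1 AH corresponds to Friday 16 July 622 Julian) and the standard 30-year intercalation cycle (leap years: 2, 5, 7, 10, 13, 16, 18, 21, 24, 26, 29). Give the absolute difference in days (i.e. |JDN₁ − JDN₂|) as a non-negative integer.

337

First date → JDN 2446520; second date → JDN 2446183.
The interval is |2446520 − 2446183| = 337 days.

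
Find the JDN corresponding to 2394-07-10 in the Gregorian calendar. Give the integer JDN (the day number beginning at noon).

JDN 2451545 is 1 January 2000 CE (Gregorian); the target day is +144096 days from there, so JDN = 2595641.

2595641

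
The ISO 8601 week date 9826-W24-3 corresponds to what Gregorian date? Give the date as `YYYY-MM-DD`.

ISO week 1 of 9826 is the week containing the first Thursday of 9826.
Week 24, day 3 (Wednesday) lands on 9826-06-14.

9826-06-14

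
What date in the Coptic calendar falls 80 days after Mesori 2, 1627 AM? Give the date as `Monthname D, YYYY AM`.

JDN of Mesori 2, 1627 AM = 2419257.
2419257 + 80 = 2419337.
JDN 2419337 in the Coptic calendar is Paopi 16, 1628 AM.

Paopi 16, 1628 AM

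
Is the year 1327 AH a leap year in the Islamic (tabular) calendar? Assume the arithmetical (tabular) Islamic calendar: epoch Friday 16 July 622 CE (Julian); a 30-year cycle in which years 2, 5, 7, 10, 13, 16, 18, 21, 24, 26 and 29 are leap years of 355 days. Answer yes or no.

Year 1327 AH is year 7 of its 30-year cycle; leap positions are 2, 5, 7, 10, 13, 16, 18, 21, 24, 26, 29, so it is a leap year (355 days).

yes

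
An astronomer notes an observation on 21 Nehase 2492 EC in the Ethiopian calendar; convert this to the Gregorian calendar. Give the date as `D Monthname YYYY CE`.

31 August 2500 CE

Julian Day Number of the source date = 2634409.
Converting JDN 2634409 to the Gregorian calendar gives 31 August 2500 CE.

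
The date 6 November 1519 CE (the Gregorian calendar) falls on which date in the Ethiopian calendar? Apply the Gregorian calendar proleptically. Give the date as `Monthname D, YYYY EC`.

Tikimt 29, 1512 EC

Julian Day Number of the source date = 2276172.
Converting JDN 2276172 to the Ethiopian calendar gives 29 Tikimt 1512 EC.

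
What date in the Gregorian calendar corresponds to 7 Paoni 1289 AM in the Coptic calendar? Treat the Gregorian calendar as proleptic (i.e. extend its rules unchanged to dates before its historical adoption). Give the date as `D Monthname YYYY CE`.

11 June 1573 CE

Both dates share Julian Day Number 2295748; in the Gregorian calendar that is 11 June 1573 CE.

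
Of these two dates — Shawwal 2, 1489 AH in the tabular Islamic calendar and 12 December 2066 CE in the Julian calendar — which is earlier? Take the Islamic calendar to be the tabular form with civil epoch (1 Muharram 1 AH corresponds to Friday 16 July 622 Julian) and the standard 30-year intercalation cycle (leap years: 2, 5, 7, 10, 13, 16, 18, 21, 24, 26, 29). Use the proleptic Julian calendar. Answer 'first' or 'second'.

first

First date → JDN 2476005; second date → JDN 2476010.
JDN 2476005 < JDN 2476010, so the first date is earlier.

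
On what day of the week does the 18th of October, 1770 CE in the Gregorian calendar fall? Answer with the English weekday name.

Thursday

JDN 2367830 mod 7 = 3, and JDN 0 was a Monday, so this is a Thursday.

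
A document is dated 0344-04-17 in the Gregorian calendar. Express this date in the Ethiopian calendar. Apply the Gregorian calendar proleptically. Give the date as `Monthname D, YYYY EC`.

Miyazya 21, 336 EC

Both dates share Julian Day Number 1846810; in the Ethiopian calendar that is 21 Miyazya 336 EC.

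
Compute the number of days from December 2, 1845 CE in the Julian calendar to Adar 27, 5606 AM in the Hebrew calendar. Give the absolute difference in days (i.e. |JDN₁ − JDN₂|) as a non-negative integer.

JDN of the first date = 2395280.
JDN of the second date = 2395381.
|2395381 − 2395280| = 101.

101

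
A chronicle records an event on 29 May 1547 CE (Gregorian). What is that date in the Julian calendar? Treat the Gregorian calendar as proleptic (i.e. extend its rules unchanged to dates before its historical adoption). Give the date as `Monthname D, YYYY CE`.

At this point the Julian calendar is 10 days behind the Gregorian.
29 May 1547 Gregorian − 10 days → 19 May 1547 Julian.

May 19, 1547 CE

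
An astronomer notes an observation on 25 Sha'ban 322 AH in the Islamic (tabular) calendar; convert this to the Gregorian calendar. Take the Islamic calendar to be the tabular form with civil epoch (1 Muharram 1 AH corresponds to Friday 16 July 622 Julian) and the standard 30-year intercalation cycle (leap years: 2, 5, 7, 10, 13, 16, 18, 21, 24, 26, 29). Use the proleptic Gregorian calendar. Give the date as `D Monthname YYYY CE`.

Julian Day Number of the source date = 2062423.
Converting JDN 2062423 to the Gregorian calendar gives 15 August 934 CE.

15 August 934 CE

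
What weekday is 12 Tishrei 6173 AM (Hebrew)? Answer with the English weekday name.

Wednesday

Equivalently 19 September 2412 Gregorian, JDN 2602287.
2602287 ≡ 2 (mod 7); counting from Monday = 0 gives Wednesday.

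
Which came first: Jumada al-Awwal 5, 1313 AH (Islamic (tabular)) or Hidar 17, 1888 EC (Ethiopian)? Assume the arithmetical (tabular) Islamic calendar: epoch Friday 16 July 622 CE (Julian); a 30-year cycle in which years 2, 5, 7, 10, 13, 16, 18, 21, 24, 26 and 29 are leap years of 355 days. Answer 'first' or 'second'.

first

Converting both to JDN: 2413491 vs 2413524; the smaller is the first.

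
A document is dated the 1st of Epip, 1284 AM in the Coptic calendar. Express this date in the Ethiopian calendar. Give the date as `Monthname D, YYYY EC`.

The source date corresponds to 5 July 1568 in the proleptic Gregorian calendar (JDN 2293946).
That day falls on 1 Hamle 1560 EC in the Ethiopian calendar.

Hamle 1, 1560 EC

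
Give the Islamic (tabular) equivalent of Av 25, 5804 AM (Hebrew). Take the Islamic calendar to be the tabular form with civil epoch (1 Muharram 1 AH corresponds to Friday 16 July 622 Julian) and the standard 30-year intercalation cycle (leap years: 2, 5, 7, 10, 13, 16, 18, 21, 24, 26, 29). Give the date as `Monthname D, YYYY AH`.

Ramadan 24, 1466 AH

Julian Day Number of the source date = 2467846.
Converting JDN 2467846 to the tabular Islamic calendar gives 24 Ramadan 1466 AH.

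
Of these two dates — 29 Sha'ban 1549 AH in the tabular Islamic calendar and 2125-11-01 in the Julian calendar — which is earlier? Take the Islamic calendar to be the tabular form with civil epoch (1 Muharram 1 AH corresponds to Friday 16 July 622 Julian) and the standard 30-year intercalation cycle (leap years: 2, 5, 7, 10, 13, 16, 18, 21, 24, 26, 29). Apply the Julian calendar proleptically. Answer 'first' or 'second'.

first

First date → JDN 2497235; second date → JDN 2497519.
JDN 2497235 < JDN 2497519, so the first date is earlier.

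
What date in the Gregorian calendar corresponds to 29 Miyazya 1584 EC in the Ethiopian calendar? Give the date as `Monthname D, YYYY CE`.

Both dates share Julian Day Number 2302650; in the Gregorian calendar that is 4 May 1592 CE.

May 4, 1592 CE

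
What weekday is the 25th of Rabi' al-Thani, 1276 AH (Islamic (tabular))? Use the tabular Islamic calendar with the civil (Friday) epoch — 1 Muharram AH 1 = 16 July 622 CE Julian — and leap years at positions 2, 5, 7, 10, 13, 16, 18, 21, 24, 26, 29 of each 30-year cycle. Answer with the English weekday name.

Monday

Equivalently 21 November 1859 Gregorian, JDN 2400370.
JDN 2400370 mod 7 = 0, and JDN 0 was a Monday, so this is a Monday.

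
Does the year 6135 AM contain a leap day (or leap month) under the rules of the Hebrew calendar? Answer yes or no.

Hebrew year 6135 is year 17 of its 19-year Metonic cycle; leap years are at positions 3, 6, 8, 11, 14, 17, 19, so it is a leap year (13 months).

yes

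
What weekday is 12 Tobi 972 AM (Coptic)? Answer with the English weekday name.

This is JDN 2179819 (15 January 1256 Gregorian).
Since JDN mod 7 = 5 (0 = Monday), the day is Saturday.

Saturday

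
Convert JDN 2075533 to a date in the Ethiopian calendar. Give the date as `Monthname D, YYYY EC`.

JDN 2075533 is 7 July 970 in the proleptic Gregorian calendar.
In the Ethiopian calendar that day is Hamle 8, 962 EC.

Hamle 8, 962 EC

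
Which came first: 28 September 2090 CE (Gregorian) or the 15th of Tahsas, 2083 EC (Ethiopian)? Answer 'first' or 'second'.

first

Converting both to JDN: 2484688 vs 2484775; the smaller is the first.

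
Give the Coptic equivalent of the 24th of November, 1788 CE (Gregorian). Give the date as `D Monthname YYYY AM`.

Julian Day Number of the source date = 2374442.
Converting JDN 2374442 to the Coptic calendar gives 17 Hathor 1505 AM.

17 Hathor 1505 AM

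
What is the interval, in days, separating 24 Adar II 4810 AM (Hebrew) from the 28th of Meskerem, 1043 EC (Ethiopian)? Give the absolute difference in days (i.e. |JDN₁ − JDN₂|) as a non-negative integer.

188

JDN of the first date = 2104650.
JDN of the second date = 2104838.
|2104838 − 2104650| = 188.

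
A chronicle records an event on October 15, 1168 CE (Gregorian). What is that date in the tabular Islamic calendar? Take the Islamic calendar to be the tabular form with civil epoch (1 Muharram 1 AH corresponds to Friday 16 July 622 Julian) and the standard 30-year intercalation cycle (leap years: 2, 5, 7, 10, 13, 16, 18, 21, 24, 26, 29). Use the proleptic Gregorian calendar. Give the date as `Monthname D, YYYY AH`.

Julian Day Number of the source date = 2147951.
Converting JDN 2147951 to the tabular Islamic calendar gives 4 Muharram 564 AH.

Muharram 4, 564 AH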